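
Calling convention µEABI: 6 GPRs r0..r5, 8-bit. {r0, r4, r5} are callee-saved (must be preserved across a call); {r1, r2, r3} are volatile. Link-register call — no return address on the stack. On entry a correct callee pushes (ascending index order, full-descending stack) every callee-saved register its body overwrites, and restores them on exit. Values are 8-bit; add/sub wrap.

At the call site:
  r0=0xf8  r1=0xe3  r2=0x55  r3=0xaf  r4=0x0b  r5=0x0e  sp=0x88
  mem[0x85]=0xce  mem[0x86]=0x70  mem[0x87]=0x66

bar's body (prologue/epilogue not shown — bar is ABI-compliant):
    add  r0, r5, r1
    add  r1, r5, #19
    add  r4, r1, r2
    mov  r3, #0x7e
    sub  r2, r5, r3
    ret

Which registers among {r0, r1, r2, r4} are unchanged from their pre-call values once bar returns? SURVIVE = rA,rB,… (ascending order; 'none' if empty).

prologue: push r0 -> mem[0x87]=0xf8, sp=0x87
prologue: push r4 -> mem[0x86]=0x0b, sp=0x86
body[0] add  r0, r5, r1 -> r0=0xf1
body[1] add  r1, r5, #19 -> r1=0x21
body[2] add  r4, r1, r2 -> r4=0x76
body[3] mov  r3, #0x7e -> r3=0x7e
body[4] sub  r2, r5, r3 -> r2=0x90
epilogue: pop r4=0x0b, sp=0x87
epilogue: pop r0=0xf8, sp=0x88
r0: callee-saved, written=True
r1: caller-saved, written=True
r2: caller-saved, written=True
r4: callee-saved, written=True

SURVIVE = r0,r4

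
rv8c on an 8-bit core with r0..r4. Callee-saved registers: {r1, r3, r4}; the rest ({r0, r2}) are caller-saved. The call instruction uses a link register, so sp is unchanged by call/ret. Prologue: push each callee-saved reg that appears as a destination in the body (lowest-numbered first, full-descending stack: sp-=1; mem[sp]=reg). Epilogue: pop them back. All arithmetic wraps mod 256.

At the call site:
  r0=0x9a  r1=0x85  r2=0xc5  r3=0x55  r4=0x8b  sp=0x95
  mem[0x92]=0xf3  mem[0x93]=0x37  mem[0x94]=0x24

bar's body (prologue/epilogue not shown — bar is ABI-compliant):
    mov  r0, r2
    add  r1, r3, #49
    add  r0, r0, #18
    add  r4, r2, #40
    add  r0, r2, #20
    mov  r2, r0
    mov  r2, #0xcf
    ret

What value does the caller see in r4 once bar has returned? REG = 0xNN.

prologue: push r1 → mem[0x94]=0x85, sp=0x94
prologue: push r4 → mem[0x93]=0x8b, sp=0x93
body[0] mov  r0, r2 → r0=0xc5
body[1] add  r1, r3, #49 → r1=0x86
body[2] add  r0, r0, #18 → r0=0xd7
body[3] add  r4, r2, #40 → r4=0xed
body[4] add  r0, r2, #20 → r0=0xd9
body[5] mov  r2, r0 → r2=0xd9
body[6] mov  r2, #0xcf → r2=0xcf
epilogue: pop r4=0x8b, sp=0x94
epilogue: pop r1=0x85, sp=0x95
r4 is callee-saved → restored

REG = 0x8b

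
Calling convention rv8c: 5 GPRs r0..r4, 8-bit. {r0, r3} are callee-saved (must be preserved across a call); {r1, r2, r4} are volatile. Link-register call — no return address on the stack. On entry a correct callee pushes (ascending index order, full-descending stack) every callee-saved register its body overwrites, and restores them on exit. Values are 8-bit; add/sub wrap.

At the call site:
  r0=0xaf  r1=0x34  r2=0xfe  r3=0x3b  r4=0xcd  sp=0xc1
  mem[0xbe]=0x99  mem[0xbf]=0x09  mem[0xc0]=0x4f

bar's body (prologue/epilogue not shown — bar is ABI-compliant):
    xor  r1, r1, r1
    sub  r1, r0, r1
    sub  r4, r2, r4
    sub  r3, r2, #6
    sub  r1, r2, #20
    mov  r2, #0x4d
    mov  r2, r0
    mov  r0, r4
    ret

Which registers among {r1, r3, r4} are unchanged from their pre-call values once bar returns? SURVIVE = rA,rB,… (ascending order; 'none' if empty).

prologue: push r0 → mem[0xc0]=0xaf, sp=0xc0
prologue: push r3 → mem[0xbf]=0x3b, sp=0xbf
body[0] xor  r1, r1, r1 → r1=0x00
body[1] sub  r1, r0, r1 → r1=0xaf
body[2] sub  r4, r2, r4 → r4=0x31
body[3] sub  r3, r2, #6 → r3=0xf8
body[4] sub  r1, r2, #20 → r1=0xea
body[5] mov  r2, #0x4d → r2=0x4d
body[6] mov  r2, r0 → r2=0xaf
body[7] mov  r0, r4 → r0=0x31
epilogue: pop r3=0x3b, sp=0xc0
epilogue: pop r0=0xaf, sp=0xc1
r1: caller-saved, written=True
r3: callee-saved, written=True
r4: caller-saved, written=True

SURVIVE = r3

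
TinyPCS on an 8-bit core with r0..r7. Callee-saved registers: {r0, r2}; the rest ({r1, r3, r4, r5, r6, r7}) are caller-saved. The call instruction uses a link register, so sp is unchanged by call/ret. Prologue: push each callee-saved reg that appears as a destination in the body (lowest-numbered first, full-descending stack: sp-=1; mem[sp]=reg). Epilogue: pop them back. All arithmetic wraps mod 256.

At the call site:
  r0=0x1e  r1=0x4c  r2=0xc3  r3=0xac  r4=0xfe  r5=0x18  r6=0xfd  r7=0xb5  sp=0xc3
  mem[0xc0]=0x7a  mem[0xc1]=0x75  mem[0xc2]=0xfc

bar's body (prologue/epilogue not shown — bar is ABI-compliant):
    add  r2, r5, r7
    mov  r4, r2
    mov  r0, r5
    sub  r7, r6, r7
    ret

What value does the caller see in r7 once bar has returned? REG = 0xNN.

prologue: push r0 → mem[0xc2]=0x1e, sp=0xc2
prologue: push r2 → mem[0xc1]=0xc3, sp=0xc1
body[0] add  r2, r5, r7 → r2=0xcd
body[1] mov  r4, r2 → r4=0xcd
body[2] mov  r0, r5 → r0=0x18
body[3] sub  r7, r6, r7 → r7=0x48
epilogue: pop r2=0xc3, sp=0xc2
epilogue: pop r0=0x1e, sp=0xc3
r7 is caller-saved → body value

REG = 0x48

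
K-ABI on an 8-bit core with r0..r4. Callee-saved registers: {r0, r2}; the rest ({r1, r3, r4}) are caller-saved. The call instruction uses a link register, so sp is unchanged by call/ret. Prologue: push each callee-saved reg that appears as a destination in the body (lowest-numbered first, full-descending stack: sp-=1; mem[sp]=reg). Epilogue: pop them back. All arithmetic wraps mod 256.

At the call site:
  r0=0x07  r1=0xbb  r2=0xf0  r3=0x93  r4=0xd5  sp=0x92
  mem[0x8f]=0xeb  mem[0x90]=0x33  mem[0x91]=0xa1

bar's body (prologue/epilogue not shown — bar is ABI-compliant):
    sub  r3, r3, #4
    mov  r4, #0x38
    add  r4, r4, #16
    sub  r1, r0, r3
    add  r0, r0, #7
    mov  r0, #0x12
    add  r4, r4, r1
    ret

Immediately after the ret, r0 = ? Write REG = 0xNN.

REG = 0x07

prologue: push r0 → mem[0x91]=0x07, sp=0x91
body[0] sub  r3, r3, #4 → r3=0x8f
body[1] mov  r4, #0x38 → r4=0x38
body[2] add  r4, r4, #16 → r4=0x48
body[3] sub  r1, r0, r3 → r1=0x78
body[4] add  r0, r0, #7 → r0=0x0e
body[5] mov  r0, #0x12 → r0=0x12
body[6] add  r4, r4, r1 → r4=0xc0
epilogue: pop r0=0x07, sp=0x92
r0 is callee-saved → restored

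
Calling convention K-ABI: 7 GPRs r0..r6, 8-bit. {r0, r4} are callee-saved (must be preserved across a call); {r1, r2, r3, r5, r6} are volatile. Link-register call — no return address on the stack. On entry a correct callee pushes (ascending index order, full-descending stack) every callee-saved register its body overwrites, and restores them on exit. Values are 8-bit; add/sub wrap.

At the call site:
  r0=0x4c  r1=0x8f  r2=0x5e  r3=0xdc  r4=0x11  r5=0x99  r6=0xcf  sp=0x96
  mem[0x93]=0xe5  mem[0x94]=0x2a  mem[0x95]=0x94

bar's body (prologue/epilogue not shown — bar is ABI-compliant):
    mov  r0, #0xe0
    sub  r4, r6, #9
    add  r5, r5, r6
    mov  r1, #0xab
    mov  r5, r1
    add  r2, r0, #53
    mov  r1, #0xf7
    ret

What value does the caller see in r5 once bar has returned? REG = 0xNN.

REG = 0xab

prologue: push r0 -> mem[0x95]=0x4c, sp=0x95
prologue: push r4 -> mem[0x94]=0x11, sp=0x94
body[0] mov  r0, #0xe0 -> r0=0xe0
body[1] sub  r4, r6, #9 -> r4=0xc6
body[2] add  r5, r5, r6 -> r5=0x68
body[3] mov  r1, #0xab -> r1=0xab
body[4] mov  r5, r1 -> r5=0xab
body[5] add  r2, r0, #53 -> r2=0x15
body[6] mov  r1, #0xf7 -> r1=0xf7
epilogue: pop r4=0x11, sp=0x95
epilogue: pop r0=0x4c, sp=0x96
r5 is caller-saved -> body value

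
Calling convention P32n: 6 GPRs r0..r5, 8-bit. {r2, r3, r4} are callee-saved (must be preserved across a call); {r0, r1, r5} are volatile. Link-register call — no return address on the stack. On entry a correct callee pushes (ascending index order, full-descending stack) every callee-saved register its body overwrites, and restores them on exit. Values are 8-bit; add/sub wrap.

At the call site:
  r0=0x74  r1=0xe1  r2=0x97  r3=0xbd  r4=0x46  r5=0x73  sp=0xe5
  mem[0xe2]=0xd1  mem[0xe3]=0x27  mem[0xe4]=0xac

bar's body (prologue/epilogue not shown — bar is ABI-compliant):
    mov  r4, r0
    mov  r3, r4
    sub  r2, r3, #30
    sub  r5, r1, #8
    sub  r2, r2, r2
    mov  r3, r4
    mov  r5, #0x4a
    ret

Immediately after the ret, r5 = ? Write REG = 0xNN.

REG = 0x4a

prologue: push r2 -> mem[0xe4]=0x97, sp=0xe4
prologue: push r3 -> mem[0xe3]=0xbd, sp=0xe3
prologue: push r4 -> mem[0xe2]=0x46, sp=0xe2
body[0] mov  r4, r0 -> r4=0x74
body[1] mov  r3, r4 -> r3=0x74
body[2] sub  r2, r3, #30 -> r2=0x56
body[3] sub  r5, r1, #8 -> r5=0xd9
body[4] sub  r2, r2, r2 -> r2=0x00
body[5] mov  r3, r4 -> r3=0x74
body[6] mov  r5, #0x4a -> r5=0x4a
epilogue: pop r4=0x46, sp=0xe3
epilogue: pop r3=0xbd, sp=0xe4
epilogue: pop r2=0x97, sp=0xe5
r5 is caller-saved -> body value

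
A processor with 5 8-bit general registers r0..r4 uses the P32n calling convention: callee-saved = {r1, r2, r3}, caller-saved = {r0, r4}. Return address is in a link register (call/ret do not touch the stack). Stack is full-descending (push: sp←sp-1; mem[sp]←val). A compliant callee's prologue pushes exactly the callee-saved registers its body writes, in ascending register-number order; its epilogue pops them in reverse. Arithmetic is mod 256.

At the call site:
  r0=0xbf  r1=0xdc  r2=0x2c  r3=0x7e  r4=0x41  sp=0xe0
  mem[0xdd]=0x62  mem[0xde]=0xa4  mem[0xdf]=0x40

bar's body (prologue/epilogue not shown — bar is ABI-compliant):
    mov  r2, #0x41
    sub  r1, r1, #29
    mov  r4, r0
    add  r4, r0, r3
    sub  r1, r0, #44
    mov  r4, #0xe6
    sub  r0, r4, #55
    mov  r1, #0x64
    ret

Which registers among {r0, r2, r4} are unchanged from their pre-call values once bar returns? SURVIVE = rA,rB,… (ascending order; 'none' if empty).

SURVIVE = r2

prologue: push r1 → mem[0xdf]=0xdc, sp=0xdf
prologue: push r2 → mem[0xde]=0x2c, sp=0xde
body[0] mov  r2, #0x41 → r2=0x41
body[1] sub  r1, r1, #29 → r1=0xbf
body[2] mov  r4, r0 → r4=0xbf
body[3] add  r4, r0, r3 → r4=0x3d
body[4] sub  r1, r0, #44 → r1=0x93
body[5] mov  r4, #0xe6 → r4=0xe6
body[6] sub  r0, r4, #55 → r0=0xaf
body[7] mov  r1, #0x64 → r1=0x64
epilogue: pop r2=0x2c, sp=0xdf
epilogue: pop r1=0xdc, sp=0xe0
r0: caller-saved, written=True
r2: callee-saved, written=True
r4: caller-saved, written=True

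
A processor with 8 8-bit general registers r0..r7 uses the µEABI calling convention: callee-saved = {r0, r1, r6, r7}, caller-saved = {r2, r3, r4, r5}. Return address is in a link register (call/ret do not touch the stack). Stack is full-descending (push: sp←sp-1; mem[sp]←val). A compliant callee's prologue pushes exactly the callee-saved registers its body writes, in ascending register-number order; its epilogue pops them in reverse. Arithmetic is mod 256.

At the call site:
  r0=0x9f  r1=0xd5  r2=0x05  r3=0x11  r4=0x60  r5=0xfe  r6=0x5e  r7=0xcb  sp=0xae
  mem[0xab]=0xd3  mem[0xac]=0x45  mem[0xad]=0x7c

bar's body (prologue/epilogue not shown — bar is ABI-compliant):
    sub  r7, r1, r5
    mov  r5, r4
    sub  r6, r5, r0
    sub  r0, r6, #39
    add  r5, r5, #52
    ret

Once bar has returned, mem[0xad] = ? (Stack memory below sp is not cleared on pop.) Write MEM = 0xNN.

prologue: push r0 -> mem[0xad]=0x9f, sp=0xad
prologue: push r6 -> mem[0xac]=0x5e, sp=0xac
prologue: push r7 -> mem[0xab]=0xcb, sp=0xab
body[0] sub  r7, r1, r5 -> r7=0xd7
body[1] mov  r5, r4 -> r5=0x60
body[2] sub  r6, r5, r0 -> r6=0xc1
body[3] sub  r0, r6, #39 -> r0=0x9a
body[4] add  r5, r5, #52 -> r5=0x94
epilogue: pop r7=0xcb, sp=0xac
epilogue: pop r6=0x5e, sp=0xad
epilogue: pop r0=0x9f, sp=0xae
prologue pushed ['r0', 'r6', 'r7'] at ['0xad', '0xac', '0xab']

MEM = 0x9f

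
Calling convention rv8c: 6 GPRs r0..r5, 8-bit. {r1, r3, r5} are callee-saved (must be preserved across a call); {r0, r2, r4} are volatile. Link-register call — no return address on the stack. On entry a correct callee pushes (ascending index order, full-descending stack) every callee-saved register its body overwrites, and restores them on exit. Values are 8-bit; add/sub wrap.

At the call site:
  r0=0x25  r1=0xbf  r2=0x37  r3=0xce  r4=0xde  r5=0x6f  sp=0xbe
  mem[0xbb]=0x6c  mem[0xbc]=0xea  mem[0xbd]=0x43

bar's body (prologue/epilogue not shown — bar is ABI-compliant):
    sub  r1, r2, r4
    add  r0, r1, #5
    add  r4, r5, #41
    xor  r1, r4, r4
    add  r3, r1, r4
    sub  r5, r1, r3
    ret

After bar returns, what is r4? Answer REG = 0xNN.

REG = 0x98

prologue: push r1 → mem[0xbd]=0xbf, sp=0xbd
prologue: push r3 → mem[0xbc]=0xce, sp=0xbc
prologue: push r5 → mem[0xbb]=0x6f, sp=0xbb
body[0] sub  r1, r2, r4 → r1=0x59
body[1] add  r0, r1, #5 → r0=0x5e
body[2] add  r4, r5, #41 → r4=0x98
body[3] xor  r1, r4, r4 → r1=0x00
body[4] add  r3, r1, r4 → r3=0x98
body[5] sub  r5, r1, r3 → r5=0x68
epilogue: pop r5=0x6f, sp=0xbc
epilogue: pop r3=0xce, sp=0xbd
epilogue: pop r1=0xbf, sp=0xbe
r4 is caller-saved → body value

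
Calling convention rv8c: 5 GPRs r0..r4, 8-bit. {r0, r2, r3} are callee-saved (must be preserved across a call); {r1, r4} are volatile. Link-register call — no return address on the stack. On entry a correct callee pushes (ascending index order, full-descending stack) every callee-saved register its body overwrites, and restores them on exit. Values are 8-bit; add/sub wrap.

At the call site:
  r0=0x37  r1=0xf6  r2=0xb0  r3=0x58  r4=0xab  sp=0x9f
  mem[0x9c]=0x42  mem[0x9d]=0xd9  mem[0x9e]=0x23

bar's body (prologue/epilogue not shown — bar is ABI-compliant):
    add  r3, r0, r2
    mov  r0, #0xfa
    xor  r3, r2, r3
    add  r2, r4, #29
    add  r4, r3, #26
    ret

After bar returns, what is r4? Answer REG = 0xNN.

REG = 0x71

prologue: push r0 -> mem[0x9e]=0x37, sp=0x9e
prologue: push r2 -> mem[0x9d]=0xb0, sp=0x9d
prologue: push r3 -> mem[0x9c]=0x58, sp=0x9c
body[0] add  r3, r0, r2 -> r3=0xe7
body[1] mov  r0, #0xfa -> r0=0xfa
body[2] xor  r3, r2, r3 -> r3=0x57
body[3] add  r2, r4, #29 -> r2=0xc8
body[4] add  r4, r3, #26 -> r4=0x71
epilogue: pop r3=0x58, sp=0x9d
epilogue: pop r2=0xb0, sp=0x9e
epilogue: pop r0=0x37, sp=0x9f
r4 is caller-saved -> body value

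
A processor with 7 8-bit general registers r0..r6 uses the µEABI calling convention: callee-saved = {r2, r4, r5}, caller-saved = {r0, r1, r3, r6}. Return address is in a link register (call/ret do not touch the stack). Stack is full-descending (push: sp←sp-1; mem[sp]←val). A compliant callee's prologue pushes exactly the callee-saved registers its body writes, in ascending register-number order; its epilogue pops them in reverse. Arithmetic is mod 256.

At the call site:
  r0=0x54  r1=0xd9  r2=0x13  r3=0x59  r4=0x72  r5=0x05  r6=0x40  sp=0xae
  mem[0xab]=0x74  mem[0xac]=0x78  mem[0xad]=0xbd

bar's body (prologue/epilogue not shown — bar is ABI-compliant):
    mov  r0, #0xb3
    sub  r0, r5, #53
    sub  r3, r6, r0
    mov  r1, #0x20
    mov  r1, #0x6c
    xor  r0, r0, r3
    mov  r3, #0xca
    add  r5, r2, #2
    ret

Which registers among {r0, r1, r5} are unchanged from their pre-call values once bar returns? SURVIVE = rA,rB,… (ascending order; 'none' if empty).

SURVIVE = r5

prologue: push r5 -> mem[0xad]=0x05, sp=0xad
body[0] mov  r0, #0xb3 -> r0=0xb3
body[1] sub  r0, r5, #53 -> r0=0xd0
body[2] sub  r3, r6, r0 -> r3=0x70
body[3] mov  r1, #0x20 -> r1=0x20
body[4] mov  r1, #0x6c -> r1=0x6c
body[5] xor  r0, r0, r3 -> r0=0xa0
body[6] mov  r3, #0xca -> r3=0xca
body[7] add  r5, r2, #2 -> r5=0x15
epilogue: pop r5=0x05, sp=0xae
r0: caller-saved, written=True
r1: caller-saved, written=True
r5: callee-saved, written=True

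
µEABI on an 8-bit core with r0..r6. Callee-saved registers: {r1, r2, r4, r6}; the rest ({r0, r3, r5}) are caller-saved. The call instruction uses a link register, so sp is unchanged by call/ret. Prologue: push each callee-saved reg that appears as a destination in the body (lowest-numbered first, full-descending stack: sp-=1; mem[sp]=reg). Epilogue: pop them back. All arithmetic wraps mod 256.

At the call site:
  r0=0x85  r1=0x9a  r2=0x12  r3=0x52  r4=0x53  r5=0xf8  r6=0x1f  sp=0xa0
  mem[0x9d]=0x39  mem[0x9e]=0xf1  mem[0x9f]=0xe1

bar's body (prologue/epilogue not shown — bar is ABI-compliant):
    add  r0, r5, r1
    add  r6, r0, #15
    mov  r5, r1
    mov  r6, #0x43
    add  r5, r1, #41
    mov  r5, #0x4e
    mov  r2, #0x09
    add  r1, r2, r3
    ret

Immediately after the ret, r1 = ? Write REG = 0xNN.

prologue: push r1 -> mem[0x9f]=0x9a, sp=0x9f
prologue: push r2 -> mem[0x9e]=0x12, sp=0x9e
prologue: push r6 -> mem[0x9d]=0x1f, sp=0x9d
body[0] add  r0, r5, r1 -> r0=0x92
body[1] add  r6, r0, #15 -> r6=0xa1
body[2] mov  r5, r1 -> r5=0x9a
body[3] mov  r6, #0x43 -> r6=0x43
body[4] add  r5, r1, #41 -> r5=0xc3
body[5] mov  r5, #0x4e -> r5=0x4e
body[6] mov  r2, #0x09 -> r2=0x09
body[7] add  r1, r2, r3 -> r1=0x5b
epilogue: pop r6=0x1f, sp=0x9e
epilogue: pop r2=0x12, sp=0x9f
epilogue: pop r1=0x9a, sp=0xa0
r1 is callee-saved -> restored

REG = 0x9a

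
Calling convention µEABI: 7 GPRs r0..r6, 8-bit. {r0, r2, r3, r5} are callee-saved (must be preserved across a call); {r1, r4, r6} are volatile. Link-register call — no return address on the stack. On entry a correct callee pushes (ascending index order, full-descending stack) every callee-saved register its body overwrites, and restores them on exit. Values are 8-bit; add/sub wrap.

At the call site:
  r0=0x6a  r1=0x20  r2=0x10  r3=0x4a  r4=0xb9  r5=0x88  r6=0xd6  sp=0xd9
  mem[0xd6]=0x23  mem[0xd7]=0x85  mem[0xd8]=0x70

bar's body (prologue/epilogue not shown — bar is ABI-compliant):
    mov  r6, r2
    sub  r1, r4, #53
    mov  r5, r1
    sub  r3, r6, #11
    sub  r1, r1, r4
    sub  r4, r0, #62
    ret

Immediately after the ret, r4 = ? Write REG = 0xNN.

prologue: push r3 → mem[0xd8]=0x4a, sp=0xd8
prologue: push r5 → mem[0xd7]=0x88, sp=0xd7
body[0] mov  r6, r2 → r6=0x10
body[1] sub  r1, r4, #53 → r1=0x84
body[2] mov  r5, r1 → r5=0x84
body[3] sub  r3, r6, #11 → r3=0x05
body[4] sub  r1, r1, r4 → r1=0xcb
body[5] sub  r4, r0, #62 → r4=0x2c
epilogue: pop r5=0x88, sp=0xd8
epilogue: pop r3=0x4a, sp=0xd9
r4 is caller-saved → body value

REG = 0x2c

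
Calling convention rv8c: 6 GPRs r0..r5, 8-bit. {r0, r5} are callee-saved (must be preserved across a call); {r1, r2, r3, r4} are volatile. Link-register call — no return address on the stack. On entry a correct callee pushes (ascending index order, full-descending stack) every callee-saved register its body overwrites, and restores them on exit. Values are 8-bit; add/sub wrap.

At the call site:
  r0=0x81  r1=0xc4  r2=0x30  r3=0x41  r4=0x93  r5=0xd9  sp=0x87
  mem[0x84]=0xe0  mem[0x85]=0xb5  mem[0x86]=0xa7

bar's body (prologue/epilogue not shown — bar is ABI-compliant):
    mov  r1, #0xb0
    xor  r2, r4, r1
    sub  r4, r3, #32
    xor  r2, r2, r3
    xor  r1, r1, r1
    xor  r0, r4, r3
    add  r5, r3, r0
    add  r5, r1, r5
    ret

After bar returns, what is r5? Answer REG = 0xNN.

prologue: push r0 -> mem[0x86]=0x81, sp=0x86
prologue: push r5 -> mem[0x85]=0xd9, sp=0x85
body[0] mov  r1, #0xb0 -> r1=0xb0
body[1] xor  r2, r4, r1 -> r2=0x23
body[2] sub  r4, r3, #32 -> r4=0x21
body[3] xor  r2, r2, r3 -> r2=0x62
body[4] xor  r1, r1, r1 -> r1=0x00
body[5] xor  r0, r4, r3 -> r0=0x60
body[6] add  r5, r3, r0 -> r5=0xa1
body[7] add  r5, r1, r5 -> r5=0xa1
epilogue: pop r5=0xd9, sp=0x86
epilogue: pop r0=0x81, sp=0x87
r5 is callee-saved -> restored

REG = 0xd9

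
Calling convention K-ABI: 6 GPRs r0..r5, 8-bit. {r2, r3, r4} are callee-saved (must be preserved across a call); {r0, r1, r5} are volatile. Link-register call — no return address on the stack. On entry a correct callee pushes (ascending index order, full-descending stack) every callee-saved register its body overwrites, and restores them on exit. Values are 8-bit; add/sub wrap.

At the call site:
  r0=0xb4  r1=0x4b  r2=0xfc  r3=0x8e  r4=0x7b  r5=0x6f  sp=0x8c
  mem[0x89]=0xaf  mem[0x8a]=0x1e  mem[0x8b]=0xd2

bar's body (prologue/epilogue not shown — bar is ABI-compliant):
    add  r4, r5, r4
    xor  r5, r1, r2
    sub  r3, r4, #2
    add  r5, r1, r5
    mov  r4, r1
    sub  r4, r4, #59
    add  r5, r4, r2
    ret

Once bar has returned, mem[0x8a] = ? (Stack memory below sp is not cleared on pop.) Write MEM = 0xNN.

MEM = 0x7b

prologue: push r3 → mem[0x8b]=0x8e, sp=0x8b
prologue: push r4 → mem[0x8a]=0x7b, sp=0x8a
body[0] add  r4, r5, r4 → r4=0xea
body[1] xor  r5, r1, r2 → r5=0xb7
body[2] sub  r3, r4, #2 → r3=0xe8
body[3] add  r5, r1, r5 → r5=0x02
body[4] mov  r4, r1 → r4=0x4b
body[5] sub  r4, r4, #59 → r4=0x10
body[6] add  r5, r4, r2 → r5=0x0c
epilogue: pop r4=0x7b, sp=0x8b
epilogue: pop r3=0x8e, sp=0x8c
prologue pushed ['r3', 'r4'] at ['0x8b', '0x8a']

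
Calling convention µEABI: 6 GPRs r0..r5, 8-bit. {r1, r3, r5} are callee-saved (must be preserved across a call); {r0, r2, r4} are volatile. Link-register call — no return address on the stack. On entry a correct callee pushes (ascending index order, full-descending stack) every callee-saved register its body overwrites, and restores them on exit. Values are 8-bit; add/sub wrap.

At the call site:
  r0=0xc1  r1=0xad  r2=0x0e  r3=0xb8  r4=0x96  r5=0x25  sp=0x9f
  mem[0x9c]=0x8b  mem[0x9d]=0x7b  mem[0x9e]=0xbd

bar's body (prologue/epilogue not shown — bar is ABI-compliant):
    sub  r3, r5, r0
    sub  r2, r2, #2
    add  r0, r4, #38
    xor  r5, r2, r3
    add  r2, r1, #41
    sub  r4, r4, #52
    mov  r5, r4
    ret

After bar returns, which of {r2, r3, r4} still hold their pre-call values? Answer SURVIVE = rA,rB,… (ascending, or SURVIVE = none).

SURVIVE = r3

prologue: push r3 → mem[0x9e]=0xb8, sp=0x9e
prologue: push r5 → mem[0x9d]=0x25, sp=0x9d
body[0] sub  r3, r5, r0 → r3=0x64
body[1] sub  r2, r2, #2 → r2=0x0c
body[2] add  r0, r4, #38 → r0=0xbc
body[3] xor  r5, r2, r3 → r5=0x68
body[4] add  r2, r1, #41 → r2=0xd6
body[5] sub  r4, r4, #52 → r4=0x62
body[6] mov  r5, r4 → r5=0x62
epilogue: pop r5=0x25, sp=0x9e
epilogue: pop r3=0xb8, sp=0x9f
r2: caller-saved, written=True
r3: callee-saved, written=True
r4: caller-saved, written=True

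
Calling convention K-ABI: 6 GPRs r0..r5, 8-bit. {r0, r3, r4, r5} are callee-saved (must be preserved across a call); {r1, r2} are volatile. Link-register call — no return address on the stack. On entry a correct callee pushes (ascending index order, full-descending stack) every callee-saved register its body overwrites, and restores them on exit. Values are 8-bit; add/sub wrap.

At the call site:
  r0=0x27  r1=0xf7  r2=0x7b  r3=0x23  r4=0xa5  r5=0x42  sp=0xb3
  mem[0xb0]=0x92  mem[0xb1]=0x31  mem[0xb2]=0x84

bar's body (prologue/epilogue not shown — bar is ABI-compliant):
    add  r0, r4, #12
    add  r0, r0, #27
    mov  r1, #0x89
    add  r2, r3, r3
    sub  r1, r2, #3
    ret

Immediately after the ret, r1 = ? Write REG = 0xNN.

prologue: push r0 → mem[0xb2]=0x27, sp=0xb2
body[0] add  r0, r4, #12 → r0=0xb1
body[1] add  r0, r0, #27 → r0=0xcc
body[2] mov  r1, #0x89 → r1=0x89
body[3] add  r2, r3, r3 → r2=0x46
body[4] sub  r1, r2, #3 → r1=0x43
epilogue: pop r0=0x27, sp=0xb3
r1 is caller-saved → body value

REG = 0x43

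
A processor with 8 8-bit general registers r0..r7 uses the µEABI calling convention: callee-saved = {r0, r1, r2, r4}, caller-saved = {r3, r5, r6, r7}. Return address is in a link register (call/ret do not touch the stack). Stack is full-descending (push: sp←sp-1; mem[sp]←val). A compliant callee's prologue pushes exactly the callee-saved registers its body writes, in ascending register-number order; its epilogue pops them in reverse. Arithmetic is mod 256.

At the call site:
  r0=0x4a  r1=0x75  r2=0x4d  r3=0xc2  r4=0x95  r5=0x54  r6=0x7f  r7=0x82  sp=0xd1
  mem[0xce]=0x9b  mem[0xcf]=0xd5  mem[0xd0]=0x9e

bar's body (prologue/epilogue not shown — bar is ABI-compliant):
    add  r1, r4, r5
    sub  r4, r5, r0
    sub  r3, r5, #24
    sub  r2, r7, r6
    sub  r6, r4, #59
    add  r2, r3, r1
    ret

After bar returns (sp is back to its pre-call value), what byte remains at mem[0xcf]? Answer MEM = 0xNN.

prologue: push r1 -> mem[0xd0]=0x75, sp=0xd0
prologue: push r2 -> mem[0xcf]=0x4d, sp=0xcf
prologue: push r4 -> mem[0xce]=0x95, sp=0xce
body[0] add  r1, r4, r5 -> r1=0xe9
body[1] sub  r4, r5, r0 -> r4=0x0a
body[2] sub  r3, r5, #24 -> r3=0x3c
body[3] sub  r2, r7, r6 -> r2=0x03
body[4] sub  r6, r4, #59 -> r6=0xcf
body[5] add  r2, r3, r1 -> r2=0x25
epilogue: pop r4=0x95, sp=0xcf
epilogue: pop r2=0x4d, sp=0xd0
epilogue: pop r1=0x75, sp=0xd1
prologue pushed ['r1', 'r2', 'r4'] at ['0xd0', '0xcf', '0xce']

MEM = 0x4d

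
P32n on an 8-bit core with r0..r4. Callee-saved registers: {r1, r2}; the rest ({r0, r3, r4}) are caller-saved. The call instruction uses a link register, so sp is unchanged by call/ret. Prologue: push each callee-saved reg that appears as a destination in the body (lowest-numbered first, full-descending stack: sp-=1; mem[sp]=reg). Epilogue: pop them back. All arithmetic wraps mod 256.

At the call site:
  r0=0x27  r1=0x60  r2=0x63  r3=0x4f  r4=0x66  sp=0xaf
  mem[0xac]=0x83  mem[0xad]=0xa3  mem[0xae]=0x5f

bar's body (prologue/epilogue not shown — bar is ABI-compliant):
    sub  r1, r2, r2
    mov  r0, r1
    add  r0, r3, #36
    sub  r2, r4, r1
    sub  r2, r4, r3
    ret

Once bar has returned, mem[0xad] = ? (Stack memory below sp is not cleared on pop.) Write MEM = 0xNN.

prologue: push r1 → mem[0xae]=0x60, sp=0xae
prologue: push r2 → mem[0xad]=0x63, sp=0xad
body[0] sub  r1, r2, r2 → r1=0x00
body[1] mov  r0, r1 → r0=0x00
body[2] add  r0, r3, #36 → r0=0x73
body[3] sub  r2, r4, r1 → r2=0x66
body[4] sub  r2, r4, r3 → r2=0x17
epilogue: pop r2=0x63, sp=0xae
epilogue: pop r1=0x60, sp=0xaf
prologue pushed ['r1', 'r2'] at ['0xae', '0xad']

MEM = 0x63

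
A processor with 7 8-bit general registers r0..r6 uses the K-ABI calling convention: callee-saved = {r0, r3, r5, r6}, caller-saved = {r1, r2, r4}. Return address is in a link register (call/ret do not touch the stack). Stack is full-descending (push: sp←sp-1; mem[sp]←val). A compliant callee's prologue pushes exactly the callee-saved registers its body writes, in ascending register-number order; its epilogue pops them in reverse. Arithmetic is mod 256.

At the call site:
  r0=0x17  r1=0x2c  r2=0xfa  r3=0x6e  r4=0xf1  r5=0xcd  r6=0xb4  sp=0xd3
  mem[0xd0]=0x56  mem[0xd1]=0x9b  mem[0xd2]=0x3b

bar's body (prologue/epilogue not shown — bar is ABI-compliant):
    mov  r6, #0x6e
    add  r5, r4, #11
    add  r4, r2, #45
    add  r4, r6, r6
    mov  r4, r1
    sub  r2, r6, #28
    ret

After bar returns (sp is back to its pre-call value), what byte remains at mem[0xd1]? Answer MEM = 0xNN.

MEM = 0xb4

prologue: push r5 -> mem[0xd2]=0xcd, sp=0xd2
prologue: push r6 -> mem[0xd1]=0xb4, sp=0xd1
body[0] mov  r6, #0x6e -> r6=0x6e
body[1] add  r5, r4, #11 -> r5=0xfc
body[2] add  r4, r2, #45 -> r4=0x27
body[3] add  r4, r6, r6 -> r4=0xdc
body[4] mov  r4, r1 -> r4=0x2c
body[5] sub  r2, r6, #28 -> r2=0x52
epilogue: pop r6=0xb4, sp=0xd2
epilogue: pop r5=0xcd, sp=0xd3
prologue pushed ['r5', 'r6'] at ['0xd2', '0xd1']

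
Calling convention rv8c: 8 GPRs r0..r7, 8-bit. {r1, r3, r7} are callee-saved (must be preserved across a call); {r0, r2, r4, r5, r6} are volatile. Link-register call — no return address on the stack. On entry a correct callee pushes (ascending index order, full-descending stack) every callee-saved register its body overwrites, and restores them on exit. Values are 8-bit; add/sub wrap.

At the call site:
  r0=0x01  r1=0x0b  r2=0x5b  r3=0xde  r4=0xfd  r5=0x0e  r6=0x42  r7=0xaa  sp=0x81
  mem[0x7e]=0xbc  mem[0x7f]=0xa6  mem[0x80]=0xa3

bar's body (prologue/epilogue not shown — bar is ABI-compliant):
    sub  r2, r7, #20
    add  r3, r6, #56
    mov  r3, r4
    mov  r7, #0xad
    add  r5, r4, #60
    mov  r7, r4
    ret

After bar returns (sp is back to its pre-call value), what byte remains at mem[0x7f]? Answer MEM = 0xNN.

MEM = 0xaa

prologue: push r3 -> mem[0x80]=0xde, sp=0x80
prologue: push r7 -> mem[0x7f]=0xaa, sp=0x7f
body[0] sub  r2, r7, #20 -> r2=0x96
body[1] add  r3, r6, #56 -> r3=0x7a
body[2] mov  r3, r4 -> r3=0xfd
body[3] mov  r7, #0xad -> r7=0xad
body[4] add  r5, r4, #60 -> r5=0x39
body[5] mov  r7, r4 -> r7=0xfd
epilogue: pop r7=0xaa, sp=0x80
epilogue: pop r3=0xde, sp=0x81
prologue pushed ['r3', 'r7'] at ['0x80', '0x7f']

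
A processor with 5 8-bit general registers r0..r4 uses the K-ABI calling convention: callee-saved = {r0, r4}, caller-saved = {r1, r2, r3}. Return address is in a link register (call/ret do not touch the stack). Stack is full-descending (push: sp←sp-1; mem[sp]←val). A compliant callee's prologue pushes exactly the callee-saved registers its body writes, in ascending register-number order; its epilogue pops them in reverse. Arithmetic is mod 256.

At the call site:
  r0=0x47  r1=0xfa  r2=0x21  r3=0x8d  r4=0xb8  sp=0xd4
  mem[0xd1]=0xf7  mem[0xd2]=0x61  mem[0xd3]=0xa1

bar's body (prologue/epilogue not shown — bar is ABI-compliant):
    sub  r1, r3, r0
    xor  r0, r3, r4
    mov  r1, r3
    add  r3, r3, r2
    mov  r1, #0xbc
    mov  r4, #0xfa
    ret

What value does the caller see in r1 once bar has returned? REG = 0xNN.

prologue: push r0 → mem[0xd3]=0x47, sp=0xd3
prologue: push r4 → mem[0xd2]=0xb8, sp=0xd2
body[0] sub  r1, r3, r0 → r1=0x46
body[1] xor  r0, r3, r4 → r0=0x35
body[2] mov  r1, r3 → r1=0x8d
body[3] add  r3, r3, r2 → r3=0xae
body[4] mov  r1, #0xbc → r1=0xbc
body[5] mov  r4, #0xfa → r4=0xfa
epilogue: pop r4=0xb8, sp=0xd3
epilogue: pop r0=0x47, sp=0xd4
r1 is caller-saved → body value

REG = 0xbc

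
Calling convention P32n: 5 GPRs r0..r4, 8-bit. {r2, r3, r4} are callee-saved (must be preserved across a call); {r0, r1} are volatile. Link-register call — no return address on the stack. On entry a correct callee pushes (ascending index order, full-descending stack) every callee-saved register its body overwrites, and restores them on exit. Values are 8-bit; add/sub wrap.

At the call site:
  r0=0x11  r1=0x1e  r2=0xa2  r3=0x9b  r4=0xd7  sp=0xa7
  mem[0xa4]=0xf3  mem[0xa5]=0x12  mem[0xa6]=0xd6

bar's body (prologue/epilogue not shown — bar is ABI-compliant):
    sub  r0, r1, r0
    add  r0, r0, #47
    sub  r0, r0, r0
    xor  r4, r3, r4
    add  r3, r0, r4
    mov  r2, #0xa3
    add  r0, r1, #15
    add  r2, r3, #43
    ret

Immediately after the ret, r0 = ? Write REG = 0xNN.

prologue: push r2 -> mem[0xa6]=0xa2, sp=0xa6
prologue: push r3 -> mem[0xa5]=0x9b, sp=0xa5
prologue: push r4 -> mem[0xa4]=0xd7, sp=0xa4
body[0] sub  r0, r1, r0 -> r0=0x0d
body[1] add  r0, r0, #47 -> r0=0x3c
body[2] sub  r0, r0, r0 -> r0=0x00
body[3] xor  r4, r3, r4 -> r4=0x4c
body[4] add  r3, r0, r4 -> r3=0x4c
body[5] mov  r2, #0xa3 -> r2=0xa3
body[6] add  r0, r1, #15 -> r0=0x2d
body[7] add  r2, r3, #43 -> r2=0x77
epilogue: pop r4=0xd7, sp=0xa5
epilogue: pop r3=0x9b, sp=0xa6
epilogue: pop r2=0xa2, sp=0xa7
r0 is caller-saved -> body value

REG = 0x2d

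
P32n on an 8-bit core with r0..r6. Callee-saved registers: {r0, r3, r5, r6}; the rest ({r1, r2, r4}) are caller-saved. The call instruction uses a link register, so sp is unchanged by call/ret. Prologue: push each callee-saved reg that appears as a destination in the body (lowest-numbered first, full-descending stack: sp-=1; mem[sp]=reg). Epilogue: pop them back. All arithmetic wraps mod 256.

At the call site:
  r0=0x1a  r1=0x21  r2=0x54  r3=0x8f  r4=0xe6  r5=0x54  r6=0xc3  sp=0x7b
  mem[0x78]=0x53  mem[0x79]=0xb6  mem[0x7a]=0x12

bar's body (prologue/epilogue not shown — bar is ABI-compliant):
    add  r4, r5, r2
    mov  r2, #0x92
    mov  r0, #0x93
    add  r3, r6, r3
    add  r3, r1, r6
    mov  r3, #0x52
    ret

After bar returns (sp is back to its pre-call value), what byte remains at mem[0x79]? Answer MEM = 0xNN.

prologue: push r0 → mem[0x7a]=0x1a, sp=0x7a
prologue: push r3 → mem[0x79]=0x8f, sp=0x79
body[0] add  r4, r5, r2 → r4=0xa8
body[1] mov  r2, #0x92 → r2=0x92
body[2] mov  r0, #0x93 → r0=0x93
body[3] add  r3, r6, r3 → r3=0x52
body[4] add  r3, r1, r6 → r3=0xe4
body[5] mov  r3, #0x52 → r3=0x52
epilogue: pop r3=0x8f, sp=0x7a
epilogue: pop r0=0x1a, sp=0x7b
prologue pushed ['r0', 'r3'] at ['0x7a', '0x79']

MEM = 0x8f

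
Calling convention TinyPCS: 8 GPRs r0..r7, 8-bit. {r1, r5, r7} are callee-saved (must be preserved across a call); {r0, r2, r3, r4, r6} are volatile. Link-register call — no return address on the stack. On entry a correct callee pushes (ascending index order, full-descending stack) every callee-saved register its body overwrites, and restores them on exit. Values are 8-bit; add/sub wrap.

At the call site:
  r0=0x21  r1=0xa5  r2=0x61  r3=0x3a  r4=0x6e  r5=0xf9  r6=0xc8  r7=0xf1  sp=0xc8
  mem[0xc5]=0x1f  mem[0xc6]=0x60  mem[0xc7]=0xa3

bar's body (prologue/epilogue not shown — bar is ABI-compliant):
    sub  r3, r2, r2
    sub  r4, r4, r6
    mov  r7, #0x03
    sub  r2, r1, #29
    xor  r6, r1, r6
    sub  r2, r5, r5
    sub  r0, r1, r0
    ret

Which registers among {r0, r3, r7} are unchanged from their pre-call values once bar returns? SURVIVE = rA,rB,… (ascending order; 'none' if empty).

SURVIVE = r7

prologue: push r7 -> mem[0xc7]=0xf1, sp=0xc7
body[0] sub  r3, r2, r2 -> r3=0x00
body[1] sub  r4, r4, r6 -> r4=0xa6
body[2] mov  r7, #0x03 -> r7=0x03
body[3] sub  r2, r1, #29 -> r2=0x88
body[4] xor  r6, r1, r6 -> r6=0x6d
body[5] sub  r2, r5, r5 -> r2=0x00
body[6] sub  r0, r1, r0 -> r0=0x84
epilogue: pop r7=0xf1, sp=0xc8
r0: caller-saved, written=True
r3: caller-saved, written=True
r7: callee-saved, written=True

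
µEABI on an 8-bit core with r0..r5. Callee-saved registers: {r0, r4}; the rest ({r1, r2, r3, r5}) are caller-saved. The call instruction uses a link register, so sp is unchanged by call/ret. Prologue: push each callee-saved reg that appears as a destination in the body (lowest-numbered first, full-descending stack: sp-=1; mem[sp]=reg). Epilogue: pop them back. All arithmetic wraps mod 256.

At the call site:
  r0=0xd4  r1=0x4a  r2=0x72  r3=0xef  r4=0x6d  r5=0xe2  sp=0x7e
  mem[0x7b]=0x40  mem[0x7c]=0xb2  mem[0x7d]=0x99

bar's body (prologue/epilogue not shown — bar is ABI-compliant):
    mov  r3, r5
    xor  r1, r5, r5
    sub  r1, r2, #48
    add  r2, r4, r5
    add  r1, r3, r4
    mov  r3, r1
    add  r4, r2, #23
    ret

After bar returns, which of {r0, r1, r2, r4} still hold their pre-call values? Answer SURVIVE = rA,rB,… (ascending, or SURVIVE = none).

SURVIVE = r0,r4

prologue: push r4 → mem[0x7d]=0x6d, sp=0x7d
body[0] mov  r3, r5 → r3=0xe2
body[1] xor  r1, r5, r5 → r1=0x00
body[2] sub  r1, r2, #48 → r1=0x42
body[3] add  r2, r4, r5 → r2=0x4f
body[4] add  r1, r3, r4 → r1=0x4f
body[5] mov  r3, r1 → r3=0x4f
body[6] add  r4, r2, #23 → r4=0x66
epilogue: pop r4=0x6d, sp=0x7e
r0: callee-saved, written=False
r1: caller-saved, written=True
r2: caller-saved, written=True
r4: callee-saved, written=True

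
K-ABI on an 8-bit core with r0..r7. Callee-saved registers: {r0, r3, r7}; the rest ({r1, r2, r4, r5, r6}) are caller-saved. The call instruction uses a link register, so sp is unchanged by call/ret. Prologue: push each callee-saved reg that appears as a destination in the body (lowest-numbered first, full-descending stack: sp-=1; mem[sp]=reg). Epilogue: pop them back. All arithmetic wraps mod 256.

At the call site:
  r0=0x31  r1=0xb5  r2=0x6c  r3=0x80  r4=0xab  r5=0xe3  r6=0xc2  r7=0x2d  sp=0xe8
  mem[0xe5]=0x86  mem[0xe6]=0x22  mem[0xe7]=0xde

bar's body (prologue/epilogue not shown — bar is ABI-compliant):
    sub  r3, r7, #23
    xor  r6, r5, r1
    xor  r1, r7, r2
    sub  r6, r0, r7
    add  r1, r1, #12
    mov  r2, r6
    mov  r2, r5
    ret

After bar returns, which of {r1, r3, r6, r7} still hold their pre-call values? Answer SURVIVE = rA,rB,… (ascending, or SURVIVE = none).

SURVIVE = r3,r7

prologue: push r3 -> mem[0xe7]=0x80, sp=0xe7
body[0] sub  r3, r7, #23 -> r3=0x16
body[1] xor  r6, r5, r1 -> r6=0x56
body[2] xor  r1, r7, r2 -> r1=0x41
body[3] sub  r6, r0, r7 -> r6=0x04
body[4] add  r1, r1, #12 -> r1=0x4d
body[5] mov  r2, r6 -> r2=0x04
body[6] mov  r2, r5 -> r2=0xe3
epilogue: pop r3=0x80, sp=0xe8
r1: caller-saved, written=True
r3: callee-saved, written=True
r6: caller-saved, written=True
r7: callee-saved, written=False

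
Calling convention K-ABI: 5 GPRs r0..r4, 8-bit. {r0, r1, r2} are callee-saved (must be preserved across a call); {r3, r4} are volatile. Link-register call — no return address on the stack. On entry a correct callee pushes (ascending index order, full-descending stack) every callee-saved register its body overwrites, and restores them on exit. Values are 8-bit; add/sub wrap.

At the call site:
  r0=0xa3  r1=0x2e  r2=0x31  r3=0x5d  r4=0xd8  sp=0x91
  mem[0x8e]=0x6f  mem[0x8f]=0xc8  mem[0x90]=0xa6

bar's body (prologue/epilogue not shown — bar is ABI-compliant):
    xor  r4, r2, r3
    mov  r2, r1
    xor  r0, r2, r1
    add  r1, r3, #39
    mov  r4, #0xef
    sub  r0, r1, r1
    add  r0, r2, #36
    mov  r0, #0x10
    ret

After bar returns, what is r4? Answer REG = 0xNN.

prologue: push r0 -> mem[0x90]=0xa3, sp=0x90
prologue: push r1 -> mem[0x8f]=0x2e, sp=0x8f
prologue: push r2 -> mem[0x8e]=0x31, sp=0x8e
body[0] xor  r4, r2, r3 -> r4=0x6c
body[1] mov  r2, r1 -> r2=0x2e
body[2] xor  r0, r2, r1 -> r0=0x00
body[3] add  r1, r3, #39 -> r1=0x84
body[4] mov  r4, #0xef -> r4=0xef
body[5] sub  r0, r1, r1 -> r0=0x00
body[6] add  r0, r2, #36 -> r0=0x52
body[7] mov  r0, #0x10 -> r0=0x10
epilogue: pop r2=0x31, sp=0x8f
epilogue: pop r1=0x2e, sp=0x90
epilogue: pop r0=0xa3, sp=0x91
r4 is caller-saved -> body value

REG = 0xef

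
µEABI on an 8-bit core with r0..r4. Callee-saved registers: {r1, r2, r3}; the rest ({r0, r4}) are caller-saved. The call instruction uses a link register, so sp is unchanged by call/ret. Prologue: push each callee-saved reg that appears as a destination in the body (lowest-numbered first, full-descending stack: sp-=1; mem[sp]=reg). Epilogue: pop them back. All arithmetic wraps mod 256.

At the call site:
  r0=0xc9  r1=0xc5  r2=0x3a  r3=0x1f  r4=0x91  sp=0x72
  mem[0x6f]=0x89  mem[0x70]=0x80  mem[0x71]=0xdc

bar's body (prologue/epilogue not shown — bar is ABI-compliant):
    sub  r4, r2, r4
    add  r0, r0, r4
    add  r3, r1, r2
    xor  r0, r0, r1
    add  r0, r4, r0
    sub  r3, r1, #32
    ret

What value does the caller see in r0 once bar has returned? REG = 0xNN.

prologue: push r3 → mem[0x71]=0x1f, sp=0x71
body[0] sub  r4, r2, r4 → r4=0xa9
body[1] add  r0, r0, r4 → r0=0x72
body[2] add  r3, r1, r2 → r3=0xff
body[3] xor  r0, r0, r1 → r0=0xb7
body[4] add  r0, r4, r0 → r0=0x60
body[5] sub  r3, r1, #32 → r3=0xa5
epilogue: pop r3=0x1f, sp=0x72
r0 is caller-saved → body value

REG = 0x60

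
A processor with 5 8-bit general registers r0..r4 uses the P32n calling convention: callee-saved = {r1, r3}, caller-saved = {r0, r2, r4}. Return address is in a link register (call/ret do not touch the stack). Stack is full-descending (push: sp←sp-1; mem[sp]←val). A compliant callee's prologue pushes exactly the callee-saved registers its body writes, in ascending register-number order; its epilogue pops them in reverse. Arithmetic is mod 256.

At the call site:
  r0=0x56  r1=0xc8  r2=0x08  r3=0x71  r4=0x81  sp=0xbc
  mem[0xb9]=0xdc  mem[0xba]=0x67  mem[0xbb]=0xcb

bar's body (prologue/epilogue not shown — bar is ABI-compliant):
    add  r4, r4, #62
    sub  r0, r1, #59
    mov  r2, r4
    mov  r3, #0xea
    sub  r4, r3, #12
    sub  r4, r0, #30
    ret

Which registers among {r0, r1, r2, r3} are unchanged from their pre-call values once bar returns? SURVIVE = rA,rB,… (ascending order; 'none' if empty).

prologue: push r3 -> mem[0xbb]=0x71, sp=0xbb
body[0] add  r4, r4, #62 -> r4=0xbf
body[1] sub  r0, r1, #59 -> r0=0x8d
body[2] mov  r2, r4 -> r2=0xbf
body[3] mov  r3, #0xea -> r3=0xea
body[4] sub  r4, r3, #12 -> r4=0xde
body[5] sub  r4, r0, #30 -> r4=0x6f
epilogue: pop r3=0x71, sp=0xbc
r0: caller-saved, written=True
r1: callee-saved, written=False
r2: caller-saved, written=True
r3: callee-saved, written=True

SURVIVE = r1,r3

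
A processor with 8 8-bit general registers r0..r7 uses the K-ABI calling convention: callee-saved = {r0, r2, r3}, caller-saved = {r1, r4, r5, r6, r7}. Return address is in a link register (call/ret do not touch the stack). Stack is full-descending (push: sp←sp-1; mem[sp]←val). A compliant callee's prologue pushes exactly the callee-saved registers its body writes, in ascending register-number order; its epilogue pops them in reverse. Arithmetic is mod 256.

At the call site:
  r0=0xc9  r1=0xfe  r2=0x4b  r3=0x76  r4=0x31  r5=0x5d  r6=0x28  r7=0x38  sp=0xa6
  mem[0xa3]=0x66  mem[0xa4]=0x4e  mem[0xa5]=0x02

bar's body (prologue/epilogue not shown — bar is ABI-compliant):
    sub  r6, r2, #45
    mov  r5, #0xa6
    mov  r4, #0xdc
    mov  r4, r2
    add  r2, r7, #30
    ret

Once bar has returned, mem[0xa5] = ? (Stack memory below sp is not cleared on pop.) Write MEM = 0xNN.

MEM = 0x4b

prologue: push r2 -> mem[0xa5]=0x4b, sp=0xa5
body[0] sub  r6, r2, #45 -> r6=0x1e
body[1] mov  r5, #0xa6 -> r5=0xa6
body[2] mov  r4, #0xdc -> r4=0xdc
body[3] mov  r4, r2 -> r4=0x4b
body[4] add  r2, r7, #30 -> r2=0x56
epilogue: pop r2=0x4b, sp=0xa6
prologue pushed ['r2'] at ['0xa5']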